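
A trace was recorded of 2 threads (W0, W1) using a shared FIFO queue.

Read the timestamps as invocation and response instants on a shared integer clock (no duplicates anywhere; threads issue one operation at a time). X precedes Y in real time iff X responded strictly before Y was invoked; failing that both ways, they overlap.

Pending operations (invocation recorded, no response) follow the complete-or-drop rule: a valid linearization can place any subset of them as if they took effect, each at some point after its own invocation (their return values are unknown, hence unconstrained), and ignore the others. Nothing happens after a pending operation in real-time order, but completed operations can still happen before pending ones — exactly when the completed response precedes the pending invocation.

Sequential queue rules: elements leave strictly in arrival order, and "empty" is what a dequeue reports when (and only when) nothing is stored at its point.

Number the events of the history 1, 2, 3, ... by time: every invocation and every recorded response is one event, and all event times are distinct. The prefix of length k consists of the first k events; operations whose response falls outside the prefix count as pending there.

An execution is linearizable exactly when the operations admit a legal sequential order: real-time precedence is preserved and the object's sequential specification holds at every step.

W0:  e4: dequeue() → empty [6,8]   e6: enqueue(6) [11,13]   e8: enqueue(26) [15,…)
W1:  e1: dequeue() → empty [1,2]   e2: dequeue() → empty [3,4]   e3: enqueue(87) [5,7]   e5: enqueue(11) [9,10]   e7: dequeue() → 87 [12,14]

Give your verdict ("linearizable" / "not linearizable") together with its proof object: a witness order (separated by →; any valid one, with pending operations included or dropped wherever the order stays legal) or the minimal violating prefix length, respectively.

linearizable — witness: e1 → e2 → e4 → e3 → e5 → e6 → e7

step 1: e1 dequeue() → empty — queue <>
step 2: e2 dequeue() → empty — queue <>
step 3: e4 dequeue() → empty — queue <>
step 4: e3 enqueue(87) — queue <87>
step 5: e5 enqueue(11) — queue <87,11>
step 6: e6 enqueue(6) — queue <87,11,6>
step 7: e7 dequeue() → 87 — queue <11,6>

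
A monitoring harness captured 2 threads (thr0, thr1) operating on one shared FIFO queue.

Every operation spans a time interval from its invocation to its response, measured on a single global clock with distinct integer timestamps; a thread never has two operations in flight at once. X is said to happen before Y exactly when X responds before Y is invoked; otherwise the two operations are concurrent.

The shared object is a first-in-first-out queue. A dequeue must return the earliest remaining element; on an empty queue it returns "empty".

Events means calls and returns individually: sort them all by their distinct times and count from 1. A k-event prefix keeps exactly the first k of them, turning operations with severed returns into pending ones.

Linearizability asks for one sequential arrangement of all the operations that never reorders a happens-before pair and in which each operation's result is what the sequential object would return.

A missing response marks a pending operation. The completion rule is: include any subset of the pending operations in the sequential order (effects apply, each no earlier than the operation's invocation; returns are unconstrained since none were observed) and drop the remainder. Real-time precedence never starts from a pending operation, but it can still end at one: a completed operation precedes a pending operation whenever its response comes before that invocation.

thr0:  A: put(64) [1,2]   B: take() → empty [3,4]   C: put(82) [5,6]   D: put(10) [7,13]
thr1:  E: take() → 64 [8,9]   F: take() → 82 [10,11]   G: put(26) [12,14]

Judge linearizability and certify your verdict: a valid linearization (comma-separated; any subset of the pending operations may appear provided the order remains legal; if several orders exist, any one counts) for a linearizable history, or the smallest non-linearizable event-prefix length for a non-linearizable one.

events 1..3 are fine; event 4 — the response of B at time 4 — makes the prefix non-linearizable
exactly one order of the 2 completed ops respects real time; the FIFO queue replay fails
one such order, A, B, breaks at step 2 where B take() → empty is illegal

not linearizable — minimal violating prefix: 4 events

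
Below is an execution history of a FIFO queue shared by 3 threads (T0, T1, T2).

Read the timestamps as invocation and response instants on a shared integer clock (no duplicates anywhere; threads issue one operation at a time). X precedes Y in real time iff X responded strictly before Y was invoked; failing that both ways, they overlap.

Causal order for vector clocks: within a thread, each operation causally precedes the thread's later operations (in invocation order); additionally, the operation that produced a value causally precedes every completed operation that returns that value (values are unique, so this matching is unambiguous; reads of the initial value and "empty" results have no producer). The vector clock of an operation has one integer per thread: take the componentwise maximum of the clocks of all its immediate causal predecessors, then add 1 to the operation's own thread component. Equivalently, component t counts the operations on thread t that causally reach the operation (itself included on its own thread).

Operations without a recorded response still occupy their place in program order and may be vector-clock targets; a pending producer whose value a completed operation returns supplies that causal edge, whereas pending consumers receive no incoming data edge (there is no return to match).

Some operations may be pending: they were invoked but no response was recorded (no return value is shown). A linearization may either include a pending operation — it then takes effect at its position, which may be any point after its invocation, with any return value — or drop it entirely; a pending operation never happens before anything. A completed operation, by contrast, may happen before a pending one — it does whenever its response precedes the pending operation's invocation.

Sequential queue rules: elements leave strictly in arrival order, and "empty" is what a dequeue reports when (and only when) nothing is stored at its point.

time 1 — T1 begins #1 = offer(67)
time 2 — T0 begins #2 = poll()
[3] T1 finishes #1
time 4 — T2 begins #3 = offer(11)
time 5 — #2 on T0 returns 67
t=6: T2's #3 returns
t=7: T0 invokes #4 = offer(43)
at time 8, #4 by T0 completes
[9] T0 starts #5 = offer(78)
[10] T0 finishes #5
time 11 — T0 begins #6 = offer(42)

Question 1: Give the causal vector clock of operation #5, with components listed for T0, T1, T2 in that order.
Answer: (3, 1, 0)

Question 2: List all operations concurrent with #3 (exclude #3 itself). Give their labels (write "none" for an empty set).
Answer: #2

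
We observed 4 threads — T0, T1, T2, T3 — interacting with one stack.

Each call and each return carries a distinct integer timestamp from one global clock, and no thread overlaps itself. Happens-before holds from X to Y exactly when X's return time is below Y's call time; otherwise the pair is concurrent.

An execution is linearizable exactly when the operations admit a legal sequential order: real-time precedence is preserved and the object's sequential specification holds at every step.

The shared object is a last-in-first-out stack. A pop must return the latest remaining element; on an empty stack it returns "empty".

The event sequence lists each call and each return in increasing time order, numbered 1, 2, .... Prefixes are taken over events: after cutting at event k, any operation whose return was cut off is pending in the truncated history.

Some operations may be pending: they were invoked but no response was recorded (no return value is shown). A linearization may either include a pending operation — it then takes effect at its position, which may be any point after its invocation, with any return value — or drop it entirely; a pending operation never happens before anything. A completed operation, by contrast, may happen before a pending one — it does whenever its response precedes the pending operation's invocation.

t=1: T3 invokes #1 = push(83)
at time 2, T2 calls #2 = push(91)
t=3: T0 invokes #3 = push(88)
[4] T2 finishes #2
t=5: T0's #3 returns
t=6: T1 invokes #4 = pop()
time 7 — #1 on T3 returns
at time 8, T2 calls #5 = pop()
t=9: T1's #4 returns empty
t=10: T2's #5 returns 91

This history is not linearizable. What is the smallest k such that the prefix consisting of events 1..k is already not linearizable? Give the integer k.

events 1..8 are linearizable; a witness order is #1, #2, #3:
step 1: #1 push(83) — stack <83>
step 2: #2 push(91) — stack <83,91>
step 3: #3 push(88) — stack <83,91,88>
include event 9 — #4 responding at 9 — and every candidate order breaks
completion choices over the 1 pending operation (#5) were checked; none helps
for example #1, #2, #3, #4 (pending dropped) fails at step 4: #4 pop() → empty is not legal there
for example #1, #3, #2, #4 (pending dropped) fails at step 4: #4 pop() → empty is not legal there

9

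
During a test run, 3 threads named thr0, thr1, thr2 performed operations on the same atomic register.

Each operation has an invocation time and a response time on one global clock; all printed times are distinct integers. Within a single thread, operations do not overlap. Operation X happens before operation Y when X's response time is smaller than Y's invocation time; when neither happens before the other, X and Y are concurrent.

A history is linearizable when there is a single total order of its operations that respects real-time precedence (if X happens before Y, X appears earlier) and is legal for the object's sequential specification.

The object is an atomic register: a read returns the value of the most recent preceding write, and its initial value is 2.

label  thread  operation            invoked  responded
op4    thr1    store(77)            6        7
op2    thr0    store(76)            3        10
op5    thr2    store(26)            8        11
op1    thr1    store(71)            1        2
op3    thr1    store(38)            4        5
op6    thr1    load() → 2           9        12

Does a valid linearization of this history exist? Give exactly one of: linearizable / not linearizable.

cut after 11 events: linearizable; cut after 12 events (op6 responds, time 12): not linearizable
every one of the 10 real-time-consistent orders over 6 completed atomic register ops fails the sequential spec
sample order op1, op2, op3, op4, op5, op6 stalls at step 6 — op6 load() → 2 has no legal effect
sample order op1, op2, op3, op4, op6, op5 stalls at step 5 — op6 load() → 2 has no legal effect

not linearizable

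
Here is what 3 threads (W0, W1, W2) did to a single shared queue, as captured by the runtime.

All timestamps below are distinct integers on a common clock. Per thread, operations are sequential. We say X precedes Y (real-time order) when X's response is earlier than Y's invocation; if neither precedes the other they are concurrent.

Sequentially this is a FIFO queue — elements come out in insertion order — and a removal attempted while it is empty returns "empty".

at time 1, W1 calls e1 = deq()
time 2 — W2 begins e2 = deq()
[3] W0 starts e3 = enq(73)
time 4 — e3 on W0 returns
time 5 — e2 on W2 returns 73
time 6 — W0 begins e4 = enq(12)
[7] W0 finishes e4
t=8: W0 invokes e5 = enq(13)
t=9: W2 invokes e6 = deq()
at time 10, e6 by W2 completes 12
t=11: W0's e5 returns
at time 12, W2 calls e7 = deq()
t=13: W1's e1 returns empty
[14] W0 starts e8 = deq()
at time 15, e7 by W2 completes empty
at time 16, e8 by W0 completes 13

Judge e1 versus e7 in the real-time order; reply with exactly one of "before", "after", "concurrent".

concurrent

e1 spans [1,13], e7 spans [12,15]
the intervals overlap in both directions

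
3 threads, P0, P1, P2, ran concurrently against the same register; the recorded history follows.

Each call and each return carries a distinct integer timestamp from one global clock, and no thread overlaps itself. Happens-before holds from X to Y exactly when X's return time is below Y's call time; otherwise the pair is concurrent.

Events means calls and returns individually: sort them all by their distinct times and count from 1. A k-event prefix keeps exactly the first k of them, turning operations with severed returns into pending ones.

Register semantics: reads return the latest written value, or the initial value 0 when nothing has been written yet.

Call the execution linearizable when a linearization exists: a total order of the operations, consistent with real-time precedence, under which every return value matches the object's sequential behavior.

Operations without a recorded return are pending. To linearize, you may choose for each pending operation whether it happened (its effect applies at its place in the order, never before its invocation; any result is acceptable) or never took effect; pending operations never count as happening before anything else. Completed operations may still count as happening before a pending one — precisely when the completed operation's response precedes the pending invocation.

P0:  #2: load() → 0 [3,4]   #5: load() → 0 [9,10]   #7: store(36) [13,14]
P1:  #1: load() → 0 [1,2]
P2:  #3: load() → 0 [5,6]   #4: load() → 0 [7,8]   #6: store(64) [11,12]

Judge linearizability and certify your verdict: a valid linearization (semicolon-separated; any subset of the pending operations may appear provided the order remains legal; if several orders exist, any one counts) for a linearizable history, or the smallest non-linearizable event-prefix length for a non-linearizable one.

step 1: #1 load() → 0 — value 0
step 2: #2 load() → 0 — value 0
step 3: #3 load() → 0 — value 0
step 4: #4 load() → 0 — value 0
step 5: #5 load() → 0 — value 0
step 6: #6 store(64) — value 64
step 7: #7 store(36) — value 36

linearizable — witness: #1; #2; #3; #4; #5; #6; #7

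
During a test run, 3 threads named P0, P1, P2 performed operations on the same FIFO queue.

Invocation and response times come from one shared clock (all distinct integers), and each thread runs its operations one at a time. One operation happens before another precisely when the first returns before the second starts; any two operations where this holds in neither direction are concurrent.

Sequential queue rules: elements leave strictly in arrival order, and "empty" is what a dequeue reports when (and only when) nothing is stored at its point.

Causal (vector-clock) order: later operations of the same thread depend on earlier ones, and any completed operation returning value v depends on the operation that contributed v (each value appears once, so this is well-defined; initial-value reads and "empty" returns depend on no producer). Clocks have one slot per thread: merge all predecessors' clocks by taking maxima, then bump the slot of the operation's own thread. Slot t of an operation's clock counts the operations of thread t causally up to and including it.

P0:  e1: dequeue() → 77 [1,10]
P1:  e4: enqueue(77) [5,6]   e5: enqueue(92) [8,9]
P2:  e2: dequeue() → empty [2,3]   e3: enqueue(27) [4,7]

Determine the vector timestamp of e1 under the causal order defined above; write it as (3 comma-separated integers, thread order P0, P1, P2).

(1, 1, 0)

VC(e2, invoked at 2): no causal predecessors; +1 on P2 → (0, 0, 1)
VC(e4, invoked at 5): no causal predecessors; +1 on P1 → (0, 1, 0)
invoked at 4, e3 merges VC(e2)=(0, 0, 1) and bumps P2's slot → (0, 0, 2)
invoked at 8, e5 merges VC(e4)=(0, 1, 0) and bumps P1's slot → (0, 2, 0)
invoked at 1, e1 merges VC(e4)=(0, 1, 0) and bumps P0's slot → (1, 1, 0)
target: VC(e1) = (1, 1, 0)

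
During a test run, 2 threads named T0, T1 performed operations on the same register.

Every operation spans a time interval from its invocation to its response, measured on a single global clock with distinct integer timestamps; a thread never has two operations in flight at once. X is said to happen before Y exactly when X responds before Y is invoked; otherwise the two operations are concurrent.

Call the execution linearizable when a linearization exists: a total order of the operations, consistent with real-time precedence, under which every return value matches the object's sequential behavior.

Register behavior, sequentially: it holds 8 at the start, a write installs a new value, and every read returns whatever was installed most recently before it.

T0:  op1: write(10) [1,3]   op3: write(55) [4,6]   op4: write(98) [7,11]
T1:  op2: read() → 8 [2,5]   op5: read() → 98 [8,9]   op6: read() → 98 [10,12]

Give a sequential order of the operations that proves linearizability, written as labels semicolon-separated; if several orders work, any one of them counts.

after step 1 (op2 read() → 8): value 8
after step 2 (op1 write(10)): value 10
after step 3 (op3 write(55)): value 55
after step 4 (op4 write(98)): value 98
after step 5 (op5 read() → 98): value 98
after step 6 (op6 read() → 98): value 98

op2; op1; op3; op4; op5; op6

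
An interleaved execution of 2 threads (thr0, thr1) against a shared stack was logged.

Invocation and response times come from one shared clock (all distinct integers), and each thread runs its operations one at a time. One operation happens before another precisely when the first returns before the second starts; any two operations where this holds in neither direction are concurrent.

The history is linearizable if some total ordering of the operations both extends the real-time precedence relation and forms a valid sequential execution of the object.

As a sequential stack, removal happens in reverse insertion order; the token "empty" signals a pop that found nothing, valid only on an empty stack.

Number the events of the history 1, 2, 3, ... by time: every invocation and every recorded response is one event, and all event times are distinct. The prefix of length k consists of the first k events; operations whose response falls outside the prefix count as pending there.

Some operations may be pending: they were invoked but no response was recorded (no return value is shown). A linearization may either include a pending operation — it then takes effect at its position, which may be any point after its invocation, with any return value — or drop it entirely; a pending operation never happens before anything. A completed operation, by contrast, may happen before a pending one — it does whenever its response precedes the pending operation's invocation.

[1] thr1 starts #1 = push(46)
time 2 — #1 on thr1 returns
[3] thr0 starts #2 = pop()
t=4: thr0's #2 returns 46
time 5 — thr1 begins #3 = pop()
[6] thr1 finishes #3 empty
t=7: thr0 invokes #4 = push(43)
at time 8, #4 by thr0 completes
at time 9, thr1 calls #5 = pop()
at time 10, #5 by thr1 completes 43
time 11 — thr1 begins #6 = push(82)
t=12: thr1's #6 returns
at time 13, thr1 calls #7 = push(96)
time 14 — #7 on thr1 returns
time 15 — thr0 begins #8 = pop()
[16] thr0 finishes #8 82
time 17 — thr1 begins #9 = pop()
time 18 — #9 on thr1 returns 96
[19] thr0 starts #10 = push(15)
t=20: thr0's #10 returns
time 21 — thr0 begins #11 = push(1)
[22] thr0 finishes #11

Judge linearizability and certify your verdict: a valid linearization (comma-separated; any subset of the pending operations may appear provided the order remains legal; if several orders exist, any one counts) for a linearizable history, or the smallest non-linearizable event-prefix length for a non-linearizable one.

events 1..15 are fine; event 16 — the response of #8 at time 16 — makes the prefix non-linearizable
the sole real-time-consistent order of 8 completed operations fails the stack replay
take #1, #2, #3, #4, #5, #6, #7, #8: step 8 already fails, because #8 pop() → 82 cannot occur there

not linearizable — minimal violating prefix: 16 events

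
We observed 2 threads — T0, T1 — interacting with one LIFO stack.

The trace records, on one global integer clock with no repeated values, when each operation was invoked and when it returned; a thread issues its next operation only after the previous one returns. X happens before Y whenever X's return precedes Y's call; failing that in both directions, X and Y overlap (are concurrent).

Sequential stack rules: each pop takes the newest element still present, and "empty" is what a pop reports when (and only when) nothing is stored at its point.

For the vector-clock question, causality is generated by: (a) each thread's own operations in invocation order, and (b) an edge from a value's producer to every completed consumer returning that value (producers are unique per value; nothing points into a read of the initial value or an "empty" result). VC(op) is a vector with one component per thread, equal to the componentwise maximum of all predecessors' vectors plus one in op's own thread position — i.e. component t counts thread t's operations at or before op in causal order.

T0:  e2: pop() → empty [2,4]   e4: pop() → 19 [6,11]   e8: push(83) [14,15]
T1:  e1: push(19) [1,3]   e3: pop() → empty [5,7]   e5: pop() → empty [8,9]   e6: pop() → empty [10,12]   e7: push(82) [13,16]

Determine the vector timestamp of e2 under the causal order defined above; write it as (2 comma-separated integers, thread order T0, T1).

(1, 0)

invoked at 1, e1 has no predecessors; its own T1 bump gives (0, 1)
invoked at 2, e2 has no predecessors; its own T0 bump gives (1, 0)
merge at e3 (invoked 5): VC(e1)=(0, 1), own-thread bump on T1 → (0, 2)
merge at e5 (invoked 8): VC(e3)=(0, 2), own-thread bump on T1 → (0, 3)
merge at e4 (invoked 6): VC(e1)=(0, 1), VC(e2)=(1, 0), own-thread bump on T0 → (2, 1)
merge at e6 (invoked 10): VC(e5)=(0, 3), own-thread bump on T1 → (0, 4)
merge at e8 (invoked 14): VC(e4)=(2, 1), own-thread bump on T0 → (3, 1)
merge at e7 (invoked 13): VC(e6)=(0, 4), own-thread bump on T1 → (0, 5)
target: VC(e2) = (1, 0)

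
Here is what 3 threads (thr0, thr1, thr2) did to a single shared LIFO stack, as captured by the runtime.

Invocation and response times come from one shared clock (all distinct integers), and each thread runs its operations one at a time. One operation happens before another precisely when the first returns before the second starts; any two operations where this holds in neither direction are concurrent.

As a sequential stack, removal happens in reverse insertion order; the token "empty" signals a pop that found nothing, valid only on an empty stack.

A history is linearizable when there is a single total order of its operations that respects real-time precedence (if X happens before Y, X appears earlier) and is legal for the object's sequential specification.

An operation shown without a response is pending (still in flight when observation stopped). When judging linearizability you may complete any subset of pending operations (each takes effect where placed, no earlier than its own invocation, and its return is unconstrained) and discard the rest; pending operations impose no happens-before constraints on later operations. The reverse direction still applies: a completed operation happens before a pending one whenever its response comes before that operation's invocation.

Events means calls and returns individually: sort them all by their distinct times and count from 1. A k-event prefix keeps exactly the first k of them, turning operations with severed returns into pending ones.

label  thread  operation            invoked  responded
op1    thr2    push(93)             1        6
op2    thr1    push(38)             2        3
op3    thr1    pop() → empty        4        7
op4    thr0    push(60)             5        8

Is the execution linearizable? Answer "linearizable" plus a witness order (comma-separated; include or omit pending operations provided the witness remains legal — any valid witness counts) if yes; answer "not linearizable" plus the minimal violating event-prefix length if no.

cut after 6 events: linearizable; cut after 7 events (op3 responds, time 7): not linearizable
every one of the 3 real-time-consistent orders over 3 completed LIFO stack ops fails the sequential spec
include/drop combinations of the 1 pending operation (op4) were all tried; none helps
sample order op1, op2, op3 (pending dropped) stalls at step 3 — op3 pop() → empty has no legal effect
sample order op2, op1, op3 (pending dropped) stalls at step 3 — op3 pop() → empty has no legal effect

not linearizable — minimal violating prefix: 7 events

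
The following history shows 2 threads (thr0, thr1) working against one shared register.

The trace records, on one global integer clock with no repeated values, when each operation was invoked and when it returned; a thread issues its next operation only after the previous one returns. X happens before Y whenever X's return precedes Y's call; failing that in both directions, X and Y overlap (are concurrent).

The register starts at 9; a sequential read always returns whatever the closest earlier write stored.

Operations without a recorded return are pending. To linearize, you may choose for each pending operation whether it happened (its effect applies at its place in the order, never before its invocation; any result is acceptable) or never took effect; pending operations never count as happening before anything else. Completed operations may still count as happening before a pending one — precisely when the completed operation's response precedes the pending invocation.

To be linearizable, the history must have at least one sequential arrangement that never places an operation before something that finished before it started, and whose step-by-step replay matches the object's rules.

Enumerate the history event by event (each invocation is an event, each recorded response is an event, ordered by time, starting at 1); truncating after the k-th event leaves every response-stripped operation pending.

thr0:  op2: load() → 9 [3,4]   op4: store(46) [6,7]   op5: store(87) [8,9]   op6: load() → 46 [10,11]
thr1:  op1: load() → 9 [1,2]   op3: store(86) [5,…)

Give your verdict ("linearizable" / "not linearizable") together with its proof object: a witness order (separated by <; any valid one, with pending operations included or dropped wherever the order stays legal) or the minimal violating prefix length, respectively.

not linearizable — minimal violating prefix: 11 events

cut after 10 events: linearizable; cut after 11 events (op6 responds, time 11): not linearizable
exactly one order of the 5 completed ops respects real time; the register replay fails
no escape via the 1 pending operation (op3): every completion choice fails
one such order, op1, op2, op4, op5, op6 (pending dropped), breaks at step 5 where op6 load() → 46 is illegal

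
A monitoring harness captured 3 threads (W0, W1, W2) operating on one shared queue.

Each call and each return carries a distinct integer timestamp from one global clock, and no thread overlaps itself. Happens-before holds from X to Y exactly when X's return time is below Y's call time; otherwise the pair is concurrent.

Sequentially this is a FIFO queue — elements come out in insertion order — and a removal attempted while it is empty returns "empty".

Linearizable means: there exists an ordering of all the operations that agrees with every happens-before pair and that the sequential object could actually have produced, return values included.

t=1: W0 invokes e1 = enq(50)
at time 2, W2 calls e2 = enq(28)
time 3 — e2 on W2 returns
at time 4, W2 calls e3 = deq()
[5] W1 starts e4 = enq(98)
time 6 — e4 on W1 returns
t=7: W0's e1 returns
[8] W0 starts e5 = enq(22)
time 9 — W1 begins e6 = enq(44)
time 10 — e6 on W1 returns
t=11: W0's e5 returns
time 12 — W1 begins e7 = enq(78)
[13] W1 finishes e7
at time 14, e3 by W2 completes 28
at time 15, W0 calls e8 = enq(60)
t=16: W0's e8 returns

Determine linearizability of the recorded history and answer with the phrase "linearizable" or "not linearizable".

one valid linearization: e2, e1, e3, e4, e5, e6, e7, e8
step 1: e2 enq(28) — queue <28>
step 2: e1 enq(50) — queue <28,50>
step 3: e3 deq() → 28 — queue <50>
step 4: e4 enq(98) — queue <50,98>
step 5: e5 enq(22) — queue <50,98,22>
step 6: e6 enq(44) — queue <50,98,22,44>
step 7: e7 enq(78) — queue <50,98,22,44,78>
step 8: e8 enq(60) — queue <50,98,22,44,78,60>

linearizable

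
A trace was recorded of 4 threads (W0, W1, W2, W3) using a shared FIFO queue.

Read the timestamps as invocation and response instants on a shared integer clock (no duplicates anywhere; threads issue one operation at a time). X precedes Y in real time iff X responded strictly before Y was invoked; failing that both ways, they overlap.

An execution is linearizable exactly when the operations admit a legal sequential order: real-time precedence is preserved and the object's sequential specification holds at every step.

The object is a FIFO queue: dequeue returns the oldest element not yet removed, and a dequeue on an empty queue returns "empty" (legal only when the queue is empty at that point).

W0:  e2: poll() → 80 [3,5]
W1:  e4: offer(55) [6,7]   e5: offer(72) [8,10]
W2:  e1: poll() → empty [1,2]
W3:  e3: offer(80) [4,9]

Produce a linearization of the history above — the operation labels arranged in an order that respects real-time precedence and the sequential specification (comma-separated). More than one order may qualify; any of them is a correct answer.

step 1: e1 poll() → empty — queue <>
step 2: e3 offer(80) — queue <80>
step 3: e2 poll() → 80 — queue <>
step 4: e4 offer(55) — queue <55>
step 5: e5 offer(72) — queue <55,72>

e1, e3, e2, e4, e5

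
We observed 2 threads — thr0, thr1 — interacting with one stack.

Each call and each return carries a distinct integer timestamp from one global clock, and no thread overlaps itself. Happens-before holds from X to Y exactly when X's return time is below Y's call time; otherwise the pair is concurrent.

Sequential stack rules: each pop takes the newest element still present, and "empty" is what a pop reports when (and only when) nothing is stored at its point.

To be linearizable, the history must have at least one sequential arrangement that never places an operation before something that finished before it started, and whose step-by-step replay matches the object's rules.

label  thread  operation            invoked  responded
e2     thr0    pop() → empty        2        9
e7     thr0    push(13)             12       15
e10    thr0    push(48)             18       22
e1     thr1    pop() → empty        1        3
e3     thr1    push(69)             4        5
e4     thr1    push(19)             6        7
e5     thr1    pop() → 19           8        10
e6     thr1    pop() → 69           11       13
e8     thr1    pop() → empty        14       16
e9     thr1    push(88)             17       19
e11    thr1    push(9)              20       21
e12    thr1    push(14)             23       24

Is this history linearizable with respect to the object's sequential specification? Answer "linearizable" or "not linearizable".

a witness: e1, e2, e3, e4, e5, e6, e8, e7, e9, e10, e11, e12
after step 1 (e1 pop() → empty): stack <>
after step 2 (e2 pop() → empty): stack <>
after step 3 (e3 push(69)): stack <69>
after step 4 (e4 push(19)): stack <69,19>
after step 5 (e5 pop() → 19): stack <69>
after step 6 (e6 pop() → 69): stack <>
after step 7 (e8 pop() → empty): stack <>
after step 8 (e7 push(13)): stack <13>
after step 9 (e9 push(88)): stack <13,88>
after step 10 (e10 push(48)): stack <13,88,48>
after step 11 (e11 push(9)): stack <13,88,48,9>
after step 12 (e12 push(14)): stack <13,88,48,9,14>

linearizable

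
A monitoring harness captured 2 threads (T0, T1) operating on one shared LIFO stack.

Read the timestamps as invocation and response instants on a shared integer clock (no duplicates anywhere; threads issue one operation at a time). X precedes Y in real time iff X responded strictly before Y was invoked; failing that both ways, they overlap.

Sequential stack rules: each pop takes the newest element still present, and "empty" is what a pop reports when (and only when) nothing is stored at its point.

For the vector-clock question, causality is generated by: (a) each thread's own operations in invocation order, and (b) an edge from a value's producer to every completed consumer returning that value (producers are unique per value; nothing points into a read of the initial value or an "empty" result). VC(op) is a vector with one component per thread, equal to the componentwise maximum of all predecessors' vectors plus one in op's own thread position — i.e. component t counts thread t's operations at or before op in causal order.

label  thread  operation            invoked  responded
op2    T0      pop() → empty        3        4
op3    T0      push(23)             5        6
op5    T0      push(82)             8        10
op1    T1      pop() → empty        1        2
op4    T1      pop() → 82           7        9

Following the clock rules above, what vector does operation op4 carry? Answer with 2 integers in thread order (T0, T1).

op1, invoked 1, has no incoming edges; only T1's bump applies → (0, 1)
op2, invoked 3, has no incoming edges; only T0's bump applies → (1, 0)
op3, invoked 5, takes VC(op2)=(1, 0) under max, adds 1 for T0 → (2, 0)
op5, invoked 8, takes VC(op3)=(2, 0) under max, adds 1 for T0 → (3, 0)
op4, invoked 7, takes VC(op1)=(0, 1), VC(op5)=(3, 0) under max, adds 1 for T1 → (3, 2)
target: VC(op4) = (3, 2)

(3, 2)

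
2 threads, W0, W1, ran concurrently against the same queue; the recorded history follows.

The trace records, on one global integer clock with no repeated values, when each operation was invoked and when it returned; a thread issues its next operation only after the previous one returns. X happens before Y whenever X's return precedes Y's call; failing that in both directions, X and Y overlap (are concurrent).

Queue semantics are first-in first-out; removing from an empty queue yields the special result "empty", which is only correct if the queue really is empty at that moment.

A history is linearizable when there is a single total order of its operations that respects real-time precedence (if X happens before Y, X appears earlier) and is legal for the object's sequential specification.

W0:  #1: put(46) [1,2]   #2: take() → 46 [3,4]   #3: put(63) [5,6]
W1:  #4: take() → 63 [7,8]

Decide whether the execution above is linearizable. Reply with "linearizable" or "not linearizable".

linearizable

one valid linearization: #1, #2, #3, #4
1. #1 put(46), leaving queue <46>
2. #2 take() → 46, leaving queue <>
3. #3 put(63), leaving queue <63>
4. #4 take() → 63, leaving queue <>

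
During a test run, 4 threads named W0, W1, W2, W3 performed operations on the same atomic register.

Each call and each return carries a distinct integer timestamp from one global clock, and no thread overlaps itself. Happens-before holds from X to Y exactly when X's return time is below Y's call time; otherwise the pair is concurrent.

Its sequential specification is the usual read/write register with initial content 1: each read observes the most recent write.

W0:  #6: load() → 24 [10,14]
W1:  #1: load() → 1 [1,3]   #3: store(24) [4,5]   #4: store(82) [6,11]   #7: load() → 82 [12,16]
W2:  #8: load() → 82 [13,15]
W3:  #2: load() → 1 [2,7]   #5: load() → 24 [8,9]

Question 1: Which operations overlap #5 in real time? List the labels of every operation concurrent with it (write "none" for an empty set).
#5 spans [8,9]: anything still running between times 8 and 9 counts as concurrent
#1 [1,3]: before
#2 [2,7]: before
#3 [4,5]: before
#4 [6,11]: concurrent
#6 [10,14]: after
#7 [12,16]: after
#8 [13,15]: after

#4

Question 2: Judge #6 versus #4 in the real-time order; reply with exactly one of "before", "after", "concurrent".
#6 spans [10,14], #4 spans [6,11]
the intervals overlap in both directions

concurrent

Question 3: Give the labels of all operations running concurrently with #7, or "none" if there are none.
#7 runs from 12 to 16; window-overlapping ops are concurrent
#1 [1,3]: before
#2 [2,7]: before
#3 [4,5]: before
#4 [6,11]: before
#5 [8,9]: before
#6 [10,14]: concurrent
#8 [13,15]: concurrent

#6, #8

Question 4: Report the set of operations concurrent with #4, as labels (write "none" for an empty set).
concurrent with #4 ([6,11]): every op whose interval crosses 6..11
#1 [1,3]: before
#2 [2,7]: concurrent
#3 [4,5]: before
#5 [8,9]: concurrent
#6 [10,14]: concurrent
#7 [12,16]: after
#8 [13,15]: after

#2, #5, #6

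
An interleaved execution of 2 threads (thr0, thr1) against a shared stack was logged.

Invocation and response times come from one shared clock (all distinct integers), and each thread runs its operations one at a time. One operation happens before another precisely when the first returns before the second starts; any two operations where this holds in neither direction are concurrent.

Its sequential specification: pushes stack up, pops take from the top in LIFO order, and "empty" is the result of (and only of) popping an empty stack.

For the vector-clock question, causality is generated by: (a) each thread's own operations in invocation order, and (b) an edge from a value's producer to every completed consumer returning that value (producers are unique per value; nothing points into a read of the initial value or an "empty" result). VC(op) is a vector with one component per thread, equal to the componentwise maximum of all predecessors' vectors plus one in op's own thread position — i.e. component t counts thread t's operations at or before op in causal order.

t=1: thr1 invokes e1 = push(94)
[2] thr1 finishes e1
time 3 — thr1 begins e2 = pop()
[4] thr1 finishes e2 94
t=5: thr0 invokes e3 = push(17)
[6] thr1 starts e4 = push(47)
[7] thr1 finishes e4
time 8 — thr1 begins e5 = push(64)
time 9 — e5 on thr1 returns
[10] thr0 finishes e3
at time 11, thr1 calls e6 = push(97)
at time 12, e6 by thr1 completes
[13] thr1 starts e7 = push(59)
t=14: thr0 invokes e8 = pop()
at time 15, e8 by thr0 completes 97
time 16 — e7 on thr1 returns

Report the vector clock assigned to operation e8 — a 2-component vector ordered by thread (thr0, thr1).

VC(e1, invoked at 1): no causal predecessors; +1 on thr1 → (0, 1)
VC(e3, invoked at 5): no causal predecessors; +1 on thr0 → (1, 0)
e2 (invocation 3): componentwise max over VC(e1)=(0, 1), +1 at thr1, giving (0, 2)
e4 (invocation 6): componentwise max over VC(e2)=(0, 2), +1 at thr1, giving (0, 3)
e5 (invocation 8): componentwise max over VC(e4)=(0, 3), +1 at thr1, giving (0, 4)
e6 (invocation 11): componentwise max over VC(e5)=(0, 4), +1 at thr1, giving (0, 5)
e7 (invocation 13): componentwise max over VC(e6)=(0, 5), +1 at thr1, giving (0, 6)
e8 (invocation 14): componentwise max over VC(e3)=(1, 0), VC(e6)=(0, 5), +1 at thr0, giving (2, 5)
target: VC(e8) = (2, 5)

(2, 5)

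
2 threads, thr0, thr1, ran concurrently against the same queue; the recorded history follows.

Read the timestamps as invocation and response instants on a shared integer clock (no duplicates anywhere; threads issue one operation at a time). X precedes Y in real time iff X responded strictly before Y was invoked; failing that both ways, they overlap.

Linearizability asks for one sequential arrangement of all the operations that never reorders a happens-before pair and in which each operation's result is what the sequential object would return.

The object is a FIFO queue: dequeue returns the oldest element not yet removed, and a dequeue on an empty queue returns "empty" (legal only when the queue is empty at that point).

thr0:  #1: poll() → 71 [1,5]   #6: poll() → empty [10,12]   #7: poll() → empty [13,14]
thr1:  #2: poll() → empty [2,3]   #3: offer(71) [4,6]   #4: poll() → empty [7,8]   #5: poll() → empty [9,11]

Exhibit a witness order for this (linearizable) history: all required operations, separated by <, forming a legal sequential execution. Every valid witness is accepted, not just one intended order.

#2 < #3 < #1 < #4 < #5 < #6 < #7

after step 1 (#2 poll() → empty): queue <>
after step 2 (#3 offer(71)): queue <71>
after step 3 (#1 poll() → 71): queue <>
after step 4 (#4 poll() → empty): queue <>
after step 5 (#5 poll() → empty): queue <>
after step 6 (#6 poll() → empty): queue <>
after step 7 (#7 poll() → empty): queue <>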